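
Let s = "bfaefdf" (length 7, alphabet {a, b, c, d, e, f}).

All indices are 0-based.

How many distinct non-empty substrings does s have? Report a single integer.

26

rank→(start, suffix):
  0 → (2, 'aefdf')
  1 → (0, 'bfaefdf')
  2 → (5, 'df')
  3 → (3, 'efdf')
  4 → (6, 'f')
  5 → (1, 'faefdf')
  6 → (4, 'fdf')

SA = [2, 0, 5, 3, 6, 1, 4]
i: (SA[i-1],SA[i]) lcp shared
  1: (2,0) 0 ''
  2: (0,5) 0 ''
  3: (5,3) 0 ''
  4: (3,6) 0 ''
  5: (6,1) 1 'f'
  6: (1,4) 1 'f'

n(n+1)/2 = 7·8/2 = 28
Σ LCP = 0 + 0 + 0 + 0 + 0 + 1 + 1 = 2
distinct = 28 − 2 = 26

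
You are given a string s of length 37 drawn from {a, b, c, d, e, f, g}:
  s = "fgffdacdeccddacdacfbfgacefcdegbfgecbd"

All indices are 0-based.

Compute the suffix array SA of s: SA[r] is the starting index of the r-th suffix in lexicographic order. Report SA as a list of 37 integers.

[13, 5, 22, 16, 35, 19, 30, 34, 9, 14, 10, 6, 26, 23, 17, 36, 12, 4, 15, 11, 7, 27, 33, 8, 24, 28, 18, 25, 3, 2, 20, 31, 0, 21, 29, 32, 1]

rank | idx | suffix
   0 |  13 | acdacfbfgacefcdegbfgecbd
   1 |   5 | acdeccddacdacfbfgacefcdegbfgecbd
   2 |  22 | acefcdegbfgecbd
   3 |  16 | acfbfgacefcdegbfgecbd
   4 |  35 | bd
   5 |  19 | bfgacefcdegbfgecbd
   6 |  30 | bfgecbd
   7 |  34 | cbd
   8 |   9 | ccddacdacfbfgacefcdegbfgecbd
   9 |  14 | cdacfbfgacefcdegbfgecbd
  10 |  10 | cddacdacfbfgacefcdegbfgecbd
  11 |   6 | cdeccddacdacfbfgacefcdegbfgecbd
  12 |  26 | cdegbfgecbd
  13 |  23 | cefcdegbfgecbd
  14 |  17 | cfbfgacefcdegbfgecbd
  15 |  36 | d
  16 |  12 | dacdacfbfgacefcdegbfgecbd
  17 |   4 | dacdeccddacdacfbfgacefcdegbfgecbd
  18 |  15 | dacfbfgacefcdegbfgecbd
  19 |  11 | ddacdacfbfgacefcdegbfgecbd
  20 |   7 | deccddacdacfbfgacefcdegbfgecbd
  21 |  27 | degbfgecbd
  22 |  33 | ecbd
  23 |   8 | eccddacdacfbfgacefcdegbfgecbd
  24 |  24 | efcdegbfgecbd
  25 |  28 | egbfgecbd
  26 |  18 | fbfgacefcdegbfgecbd
  27 |  25 | fcdegbfgecbd
  28 |   3 | fdacdeccddacdacfbfgacefcdegbfgecbd
  29 |   2 | ffdacdeccddacdacfbfgacefcdegbfgecbd
  30 |  20 | fgacefcdegbfgecbd
  31 |  31 | fgecbd
  32 |   0 | fgffdacdeccddacdacfbfgacefcdegbfgecbd
  33 |  21 | gacefcdegbfgecbd
  34 |  29 | gbfgecbd
  35 |  32 | gecbd
  36 |   1 | gffdacdeccddacdacfbfgacefcdegbfgecbd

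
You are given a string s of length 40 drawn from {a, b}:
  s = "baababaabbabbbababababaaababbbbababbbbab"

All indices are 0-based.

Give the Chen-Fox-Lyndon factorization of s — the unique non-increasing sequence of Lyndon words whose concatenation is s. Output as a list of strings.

["b", "aababaabbabbbabababab", "aaababbbbababbbbab"]

emit factor 1: 'b' (i=0, period=1)
emit factor 2: 'aababaabbabbbabababab' (i=1, period=21)
emit factor 3: 'aaababbbbababbbbab' (i=22, period=18)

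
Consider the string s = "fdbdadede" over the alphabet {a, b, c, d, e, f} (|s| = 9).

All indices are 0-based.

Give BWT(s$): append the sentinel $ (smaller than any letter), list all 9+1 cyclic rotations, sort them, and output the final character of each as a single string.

rank  rotation    last
    0  $fdbdadede  e
    1  adede$fdbd  d
    2  bdadede$fd  d
    3  dadede$fdb  b
    4  dbdadede$f  f
    5  de$fdbdade  e
    6  dede$fdbda  a
    7  e$fdbdaded  d
    8  ede$fdbdad  d
    9  fdbdadede$  $

eddbfeadd$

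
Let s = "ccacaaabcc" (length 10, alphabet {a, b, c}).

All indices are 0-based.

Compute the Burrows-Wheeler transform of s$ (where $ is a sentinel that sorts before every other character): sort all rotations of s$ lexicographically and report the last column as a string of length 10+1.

ccaacacacb$

rank  rotation     last
    0  $ccacaaabcc  c
    1  aaabcc$ccac  c
    2  aabcc$ccaca  a
    3  abcc$ccacaa  a
    4  acaaabcc$cc  c
    5  bcc$ccacaaa  a
    6  c$ccacaaabc  c
    7  caaabcc$cca  a
    8  cacaaabcc$c  c
    9  cc$ccacaaab  b
   10  ccacaaabcc$  $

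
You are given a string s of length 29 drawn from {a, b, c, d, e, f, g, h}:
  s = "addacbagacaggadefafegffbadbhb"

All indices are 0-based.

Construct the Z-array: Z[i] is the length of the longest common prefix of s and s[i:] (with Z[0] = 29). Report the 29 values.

Z[0]=29
i=1: i≥r, start 0; Z[1]=0
i=2: i≥r, start 0; Z[2]=0
i=3: i≥r, start 0; Z[3]=1 extend→box=[3,4)
i=4: i≥r, start 0; Z[4]=0
i=5: i≥r, start 0; Z[5]=0
i=6: i≥r, start 0; Z[6]=1 extend→box=[6,7)
i=7: i≥r, start 0; Z[7]=0
i=8: i≥r, start 0; Z[8]=1 extend→box=[8,9)
i=9: i≥r, start 0; Z[9]=0
i=10: i≥r, start 0; Z[10]=1 extend→box=[10,11)
i=11: i≥r, start 0; Z[11]=0
i=12: i≥r, start 0; Z[12]=0
i=13: i≥r, start 0; Z[13]=2 extend→box=[13,15)
i=14: min(r-i=1, Z[1]=0)=0; Z[14]=0
i=15: i≥r, start 0; Z[15]=0
i=16: i≥r, start 0; Z[16]=0
i=17: i≥r, start 0; Z[17]=1 extend→box=[17,18)
i=18: i≥r, start 0; Z[18]=0
i=19: i≥r, start 0; Z[19]=0
i=20: i≥r, start 0; Z[20]=0
i=21: i≥r, start 0; Z[21]=0
i=22: i≥r, start 0; Z[22]=0
i=23: i≥r, start 0; Z[23]=0
i=24: i≥r, start 0; Z[24]=2 extend→box=[24,26)
i=25: min(r-i=1, Z[1]=0)=0; Z[25]=0
i=26: i≥r, start 0; Z[26]=0
i=27: i≥r, start 0; Z[27]=0
i=28: i≥r, start 0; Z[28]=0

[29, 0, 0, 1, 0, 0, 1, 0, 1, 0, 1, 0, 0, 2, 0, 0, 0, 1, 0, 0, 0, 0, 0, 0, 2, 0, 0, 0, 0]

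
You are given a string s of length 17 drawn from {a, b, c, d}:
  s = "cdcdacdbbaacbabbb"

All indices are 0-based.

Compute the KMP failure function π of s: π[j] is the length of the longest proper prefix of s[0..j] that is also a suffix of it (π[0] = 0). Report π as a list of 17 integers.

π[0] = 0
j=1 s[j]='d': π[1]=0 (border '')
j=2 s[j]='c': π[2]=1 (border 'c')
j=3 s[j]='d': π[3]=2 (border 'cd')
j=4 s[j]='a': k: 2→0; π[4]=0 (border '')
j=5 s[j]='c': π[5]=1 (border 'c')
j=6 s[j]='d': π[6]=2 (border 'cd')
j=7 s[j]='b': k: 2→0; π[7]=0 (border '')
j=8 s[j]='b': π[8]=0 (border '')
j=9 s[j]='a': π[9]=0 (border '')
j=10 s[j]='a': π[10]=0 (border '')
j=11 s[j]='c': π[11]=1 (border 'c')
j=12 s[j]='b': k: 1→0; π[12]=0 (border '')
j=13 s[j]='a': π[13]=0 (border '')
j=14 s[j]='b': π[14]=0 (border '')
j=15 s[j]='b': π[15]=0 (border '')
j=16 s[j]='b': π[16]=0 (border '')

[0, 0, 1, 2, 0, 1, 2, 0, 0, 0, 0, 1, 0, 0, 0, 0, 0]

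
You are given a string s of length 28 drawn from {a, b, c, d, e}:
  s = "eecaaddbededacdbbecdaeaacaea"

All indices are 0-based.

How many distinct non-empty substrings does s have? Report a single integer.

371

sorted suffixes:
  #0 SA[0]=27  'a'
  #1 SA[1]=22  'aacaea'
  #2 SA[2]=3  'aaddbededacdbbecdaeaacaea'
  #3 SA[3]=23  'acaea'
  #4 SA[4]=12  'acdbbecdaeaacaea'
  #5 SA[5]=4  'addbededacdbbecdaeaacaea'
  #6 SA[6]=25  'aea'
  #7 SA[7]=20  'aeaacaea'
  #8 SA[8]=15  'bbecdaeaacaea'
  #9 SA[9]=16  'becdaeaacaea'
  #10 SA[10]=7  'bededacdbbecdaeaacaea'
  #11 SA[11]=2  'caaddbededacdbbecdaeaacaea'
  #12 SA[12]=24  'caea'
  #13 SA[13]=18  'cdaeaacaea'
  #14 SA[14]=13  'cdbbecdaeaacaea'
  #15 SA[15]=11  'dacdbbecdaeaacaea'
  #16 SA[16]=19  'daeaacaea'
  #17 SA[17]=14  'dbbecdaeaacaea'
  #18 SA[18]=6  'dbededacdbbecdaeaacaea'
  #19 SA[19]=5  'ddbededacdbbecdaeaacaea'
  #20 SA[20]=9  'dedacdbbecdaeaacaea'
  #21 SA[21]=26  'ea'
  #22 SA[22]=21  'eaacaea'
  #23 SA[23]=1  'ecaaddbededacdbbecdaeaacaea'
  #24 SA[24]=17  'ecdaeaacaea'
  #25 SA[25]=10  'edacdbbecdaeaacaea'
  #26 SA[26]=8  'ededacdbbecdaeaacaea'
  #27 SA[27]=0  'eecaaddbededacdbbecdaeaacaea'

SA = [27, 22, 3, 23, 12, 4, 25, 20, 15, 16, 7, 2, 24, 18, 13, 11, 19, 14, 6, 5, 9, 26, 21, 1, 17, 10, 8, 0]
i: (SA[i-1],SA[i]) lcp shared
  1: (27,22) 1 'a'
  2: (22,3) 2 'aa'
  3: (3,23) 1 'a'
  4: (23,12) 2 'ac'
  5: (12,4) 1 'a'
  6: (4,25) 1 'a'
  7: (25,20) 3 'aea'
  8: (20,15) 0 ''
  9: (15,16) 1 'b'
  10: (16,7) 2 'be'
  11: (7,2) 0 ''
  12: (2,24) 2 'ca'
  13: (24,18) 1 'c'
  14: (18,13) 2 'cd'
  15: (13,11) 0 ''
  16: (11,19) 2 'da'
  17: (19,14) 1 'd'
  18: (14,6) 2 'db'
  19: (6,5) 1 'd'
  20: (5,9) 1 'd'
  21: (9,26) 0 ''
  22: (26,21) 2 'ea'
  23: (21,1) 1 'e'
  24: (1,17) 2 'ec'
  25: (17,10) 1 'e'
  26: (10,8) 2 'ed'
  27: (8,0) 1 'e'

n(n+1)/2 = 28·29/2 = 406
Σ LCP = 0 + 1 + 2 + 1 + 2 + 1 + 1 + 3 + 0 + 1 + 2 + 0 + 2 + 1 + 2 + 0 + 2 + 1 + 2 + 1 + 1 + 0 + 2 + 1 + 2 + 1 + 2 + 1 = 35
distinct = 406 − 35 = 371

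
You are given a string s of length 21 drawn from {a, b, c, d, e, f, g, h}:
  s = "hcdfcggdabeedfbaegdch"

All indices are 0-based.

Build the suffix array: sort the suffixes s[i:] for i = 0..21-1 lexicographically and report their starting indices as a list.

rank→(start, suffix):
  0 → (8, 'abeedfbaegdch')
  1 → (15, 'aegdch')
  2 → (14, 'baegdch')
  3 → (9, 'beedfbaegdch')
  4 → (1, 'cdfcggdabeedfbaegdch')
  5 → (4, 'cggdabeedfbaegdch')
  6 → (19, 'ch')
  7 → (7, 'dabeedfbaegdch')
  8 → (18, 'dch')
  9 → (12, 'dfbaegdch')
  10 → (2, 'dfcggdabeedfbaegdch')
  11 → (11, 'edfbaegdch')
  12 → (10, 'eedfbaegdch')
  13 → (16, 'egdch')
  14 → (13, 'fbaegdch')
  15 → (3, 'fcggdabeedfbaegdch')
  16 → (6, 'gdabeedfbaegdch')
  17 → (17, 'gdch')
  18 → (5, 'ggdabeedfbaegdch')
  19 → (20, 'h')
  20 → (0, 'hcdfcggdabeedfbaegdch')

[8, 15, 14, 9, 1, 4, 19, 7, 18, 12, 2, 11, 10, 16, 13, 3, 6, 17, 5, 20, 0]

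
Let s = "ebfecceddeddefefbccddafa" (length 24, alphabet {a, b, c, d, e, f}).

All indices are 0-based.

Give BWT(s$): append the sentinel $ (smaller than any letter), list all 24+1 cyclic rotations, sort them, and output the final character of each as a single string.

afdfebeccdceedd$fcdfdaebe

rank  rotation                   last
    0  $ebfecceddeddefefbccddafa  a
    1  a$ebfecceddeddefefbccddaf  f
    2  afa$ebfecceddeddefefbccdd  d
    3  bccddafa$ebfecceddeddefef  f
    4  bfecceddeddefefbccddafa$e  e
    5  ccddafa$ebfecceddeddefefb  b
    6  cceddeddefefbccddafa$ebfe  e
    7  cddafa$ebfecceddeddefefbc  c
    8  ceddeddefefbccddafa$ebfec  c
    9  dafa$ebfecceddeddefefbccd  d
   10  ddafa$ebfecceddeddefefbcc  c
   11  ddeddefefbccddafa$ebfecce  e
   12  ddefefbccddafa$ebfeccedde  e
   13  deddefefbccddafa$ebfecced  d
   14  defefbccddafa$ebfeccedded  d
   15  ebfecceddeddefefbccddafa$  $
   16  ecceddeddefefbccddafa$ebf  f
   17  eddeddefefbccddafa$ebfecc  c
   18  eddefefbccddafa$ebfeccedd  d
   19  efbccddafa$ebfecceddeddef  f
   20  efefbccddafa$ebfecceddedd  d
   21  fa$ebfecceddeddefefbccdda  a
   22  fbccddafa$ebfecceddeddefe  e
   23  fecceddeddefefbccddafa$eb  b
   24  fefbccddafa$ebfecceddedde  e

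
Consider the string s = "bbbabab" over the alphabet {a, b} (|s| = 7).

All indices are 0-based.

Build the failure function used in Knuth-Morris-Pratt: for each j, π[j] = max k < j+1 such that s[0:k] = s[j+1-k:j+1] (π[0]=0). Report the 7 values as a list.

[0, 1, 2, 0, 1, 0, 1]

π[0] = 0
j=1 s[j]='b': π[1]=1 (border 'b')
j=2 s[j]='b': π[2]=2 (border 'bb')
j=3 s[j]='a': k: 2→1→0; π[3]=0 (border '')
j=4 s[j]='b': π[4]=1 (border 'b')
j=5 s[j]='a': k: 1→0; π[5]=0 (border '')
j=6 s[j]='b': π[6]=1 (border 'b')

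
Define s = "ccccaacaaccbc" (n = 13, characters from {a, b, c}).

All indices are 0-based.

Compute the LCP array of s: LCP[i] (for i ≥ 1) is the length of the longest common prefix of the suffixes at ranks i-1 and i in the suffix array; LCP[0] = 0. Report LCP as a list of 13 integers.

rank | idx | suffix
   0 |   4 | aacaaccbc
   1 |   7 | aaccbc
   2 |   5 | acaaccbc
   3 |   8 | accbc
   4 |  11 | bc
   5 |  12 | c
   6 |   3 | caacaaccbc
   7 |   6 | caaccbc
   8 |  10 | cbc
   9 |   2 | ccaacaaccbc
  10 |   9 | ccbc
  11 |   1 | cccaacaaccbc
  12 |   0 | ccccaacaaccbc

SA = [4, 7, 5, 8, 11, 12, 3, 6, 10, 2, 9, 1, 0]
i: (SA[i-1],SA[i]) lcp shared
  1: (4,7) 3 'aac'
  2: (7,5) 1 'a'
  3: (5,8) 2 'ac'
  4: (8,11) 0 ''
  5: (11,12) 0 ''
  6: (12,3) 1 'c'
  7: (3,6) 4 'caac'
  8: (6,10) 1 'c'
  9: (10,2) 1 'c'
  10: (2,9) 2 'cc'
  11: (9,1) 2 'cc'
  12: (1,0) 3 'ccc'

[0, 3, 1, 2, 0, 0, 1, 4, 1, 1, 2, 2, 3]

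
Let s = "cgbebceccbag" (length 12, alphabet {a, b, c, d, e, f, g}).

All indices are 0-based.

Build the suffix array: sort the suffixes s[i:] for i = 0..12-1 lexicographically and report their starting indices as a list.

sorted suffixes:
  #0 SA[0]=10  'ag'
  #1 SA[1]=9  'bag'
  #2 SA[2]=4  'bceccbag'
  #3 SA[3]=2  'bebceccbag'
  #4 SA[4]=8  'cbag'
  #5 SA[5]=7  'ccbag'
  #6 SA[6]=5  'ceccbag'
  #7 SA[7]=0  'cgbebceccbag'
  #8 SA[8]=3  'ebceccbag'
  #9 SA[9]=6  'eccbag'
  #10 SA[10]=11  'g'
  #11 SA[11]=1  'gbebceccbag'

[10, 9, 4, 2, 8, 7, 5, 0, 3, 6, 11, 1]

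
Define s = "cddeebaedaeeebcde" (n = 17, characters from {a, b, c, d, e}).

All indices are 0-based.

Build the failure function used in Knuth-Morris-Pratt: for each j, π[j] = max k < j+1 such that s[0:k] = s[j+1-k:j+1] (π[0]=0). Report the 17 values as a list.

[0, 0, 0, 0, 0, 0, 0, 0, 0, 0, 0, 0, 0, 0, 1, 2, 0]

π[0] = 0
j=1 s[j]='d': π[1]=0 (border '')
j=2 s[j]='d': π[2]=0 (border '')
j=3 s[j]='e': π[3]=0 (border '')
j=4 s[j]='e': π[4]=0 (border '')
j=5 s[j]='b': π[5]=0 (border '')
j=6 s[j]='a': π[6]=0 (border '')
j=7 s[j]='e': π[7]=0 (border '')
j=8 s[j]='d': π[8]=0 (border '')
j=9 s[j]='a': π[9]=0 (border '')
j=10 s[j]='e': π[10]=0 (border '')
j=11 s[j]='e': π[11]=0 (border '')
j=12 s[j]='e': π[12]=0 (border '')
j=13 s[j]='b': π[13]=0 (border '')
j=14 s[j]='c': π[14]=1 (border 'c')
j=15 s[j]='d': π[15]=2 (border 'cd')
j=16 s[j]='e': k: 2→0; π[16]=0 (border '')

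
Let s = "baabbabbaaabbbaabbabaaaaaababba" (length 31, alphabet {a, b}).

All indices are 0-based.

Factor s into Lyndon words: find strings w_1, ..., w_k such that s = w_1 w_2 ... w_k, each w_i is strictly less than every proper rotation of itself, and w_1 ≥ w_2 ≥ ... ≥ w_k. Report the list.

emit factor 1: 'b' (i=0, period=1)
emit factor 2: 'aabbabb' (i=1, period=7)
emit factor 3: 'aaabbbaabbab' (i=8, period=12)
emit factor 4: 'aaaaaababb' (i=20, period=10)
emit factor 5: 'a' (i=30, period=1)

["b", "aabbabb", "aaabbbaabbab", "aaaaaababb", "a"]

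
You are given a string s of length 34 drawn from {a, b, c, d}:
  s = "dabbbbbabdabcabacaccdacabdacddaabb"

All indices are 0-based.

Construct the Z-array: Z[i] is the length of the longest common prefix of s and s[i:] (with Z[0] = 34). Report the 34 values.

[34, 0, 0, 0, 0, 0, 0, 0, 0, 3, 0, 0, 0, 0, 0, 0, 0, 0, 0, 0, 2, 0, 0, 0, 0, 2, 0, 0, 1, 2, 0, 0, 0, 0]

Z[0]=34
i=1: fresh scan; Z[1]=0
i=2: fresh scan; Z[2]=0
i=3: fresh scan; Z[3]=0
i=4: fresh scan; Z[4]=0
i=5: fresh scan; Z[5]=0
i=6: fresh scan; Z[6]=0
i=7: fresh scan; Z[7]=0
i=8: fresh scan; Z[8]=0
i=9: fresh scan; Z[9]=3 scan→box=[9,12)
i=10: min(r-i=2, Z[1]=0)=0; Z[10]=0
i=11: min(r-i=1, Z[2]=0)=0; Z[11]=0
i=12: fresh scan; Z[12]=0
i=13: fresh scan; Z[13]=0
i=14: fresh scan; Z[14]=0
i=15: fresh scan; Z[15]=0
i=16: fresh scan; Z[16]=0
i=17: fresh scan; Z[17]=0
i=18: fresh scan; Z[18]=0
i=19: fresh scan; Z[19]=0
i=20: fresh scan; Z[20]=2 scan→box=[20,22)
i=21: min(r-i=1, Z[1]=0)=0; Z[21]=0
i=22: fresh scan; Z[22]=0
i=23: fresh scan; Z[23]=0
i=24: fresh scan; Z[24]=0
i=25: fresh scan; Z[25]=2 scan→box=[25,27)
i=26: min(r-i=1, Z[1]=0)=0; Z[26]=0
i=27: fresh scan; Z[27]=0
i=28: fresh scan; Z[28]=1 scan→box=[28,29)
i=29: fresh scan; Z[29]=2 scan→box=[29,31)
i=30: min(r-i=1, Z[1]=0)=0; Z[30]=0
i=31: fresh scan; Z[31]=0
i=32: fresh scan; Z[32]=0
i=33: fresh scan; Z[33]=0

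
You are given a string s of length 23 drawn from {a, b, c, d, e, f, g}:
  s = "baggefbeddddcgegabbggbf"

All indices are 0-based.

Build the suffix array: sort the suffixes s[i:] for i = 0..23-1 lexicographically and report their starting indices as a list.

rank | idx | suffix
   0 |  16 | abbggbf
   1 |   1 | aggefbeddddcgegabbggbf
   2 |   0 | baggefbeddddcgegabbggbf
   3 |  17 | bbggbf
   4 |   6 | beddddcgegabbggbf
   5 |  21 | bf
   6 |  18 | bggbf
   7 |  12 | cgegabbggbf
   8 |  11 | dcgegabbggbf
   9 |  10 | ddcgegabbggbf
  10 |   9 | dddcgegabbggbf
  11 |   8 | ddddcgegabbggbf
  12 |   7 | eddddcgegabbggbf
  13 |   4 | efbeddddcgegabbggbf
  14 |  14 | egabbggbf
  15 |  22 | f
  16 |   5 | fbeddddcgegabbggbf
  17 |  15 | gabbggbf
  18 |  20 | gbf
  19 |   3 | gefbeddddcgegabbggbf
  20 |  13 | gegabbggbf
  21 |  19 | ggbf
  22 |   2 | ggefbeddddcgegabbggbf

[16, 1, 0, 17, 6, 21, 18, 12, 11, 10, 9, 8, 7, 4, 14, 22, 5, 15, 20, 3, 13, 19, 2]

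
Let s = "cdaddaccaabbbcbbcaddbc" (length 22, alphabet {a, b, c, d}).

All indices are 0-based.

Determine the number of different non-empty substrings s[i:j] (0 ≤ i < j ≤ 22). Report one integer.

225

rank | idx | suffix
   0 |   8 | aabbbcbbcaddbc
   1 |   9 | abbbcbbcaddbc
   2 |   5 | accaabbbcbbcaddbc
   3 |   2 | addaccaabbbcbbcaddbc
   4 |  17 | addbc
   5 |  10 | bbbcbbcaddbc
   6 |  14 | bbcaddbc
   7 |  11 | bbcbbcaddbc
   8 |  20 | bc
   9 |  15 | bcaddbc
  10 |  12 | bcbbcaddbc
  11 |  21 | c
  12 |   7 | caabbbcbbcaddbc
  13 |  16 | caddbc
  14 |  13 | cbbcaddbc
  15 |   6 | ccaabbbcbbcaddbc
  16 |   0 | cdaddaccaabbbcbbcaddbc
  17 |   4 | daccaabbbcbbcaddbc
  18 |   1 | daddaccaabbbcbbcaddbc
  19 |  19 | dbc
  20 |   3 | ddaccaabbbcbbcaddbc
  21 |  18 | ddbc

SA = [8, 9, 5, 2, 17, 10, 14, 11, 20, 15, 12, 21, 7, 16, 13, 6, 0, 4, 1, 19, 3, 18]
rank  pair      lcp
   1  s[8:],s[9:]  1  'a'
   2  s[9:],s[5:]  1  'a'
   3  s[5:],s[2:]  1  'a'
   4  s[2:],s[17:]  3  'add'
   5  s[17:],s[10:]  0  ''
   6  s[10:],s[14:]  2  'bb'
   7  s[14:],s[11:]  3  'bbc'
   8  s[11:],s[20:]  1  'b'
   9  s[20:],s[15:]  2  'bc'
  10  s[15:],s[12:]  2  'bc'
  11  s[12:],s[21:]  0  ''
  12  s[21:],s[7:]  1  'c'
  13  s[7:],s[16:]  2  'ca'
  14  s[16:],s[13:]  1  'c'
  15  s[13:],s[6:]  1  'c'
  16  s[6:],s[0:]  1  'c'
  17  s[0:],s[4:]  0  ''
  18  s[4:],s[1:]  2  'da'
  19  s[1:],s[19:]  1  'd'
  20  s[19:],s[3:]  1  'd'
  21  s[3:],s[18:]  2  'dd'

n(n+1)/2 = 22·23/2 = 253
Σ LCP = 0 + 1 + 1 + 1 + 3 + 0 + 2 + 3 + 1 + 2 + 2 + 0 + 1 + 2 + 1 + 1 + 1 + 0 + 2 + 1 + 1 + 2 = 28
distinct = 253 − 28 = 225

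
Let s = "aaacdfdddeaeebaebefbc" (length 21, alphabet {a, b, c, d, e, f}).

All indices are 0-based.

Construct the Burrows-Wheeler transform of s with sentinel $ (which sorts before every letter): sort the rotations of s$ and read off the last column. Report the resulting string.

c$aabeefebafddcdeaabed

rank  rotation                last
    0  $aaacdfdddeaeebaebefbc  c
    1  aaacdfdddeaeebaebefbc$  $
    2  aacdfdddeaeebaebefbc$a  a
    3  acdfdddeaeebaebefbc$aa  a
    4  aebefbc$aaacdfdddeaeeb  b
    5  aeebaebefbc$aaacdfddde  e
    6  baebefbc$aaacdfdddeaee  e
    7  bc$aaacdfdddeaeebaebef  f
    8  befbc$aaacdfdddeaeebae  e
    9  c$aaacdfdddeaeebaebefb  b
   10  cdfdddeaeebaebefbc$aaa  a
   11  dddeaeebaebefbc$aaacdf  f
   12  ddeaeebaebefbc$aaacdfd  d
   13  deaeebaebefbc$aaacdfdd  d
   14  dfdddeaeebaebefbc$aaac  c
   15  eaeebaebefbc$aaacdfddd  d
   16  ebaebefbc$aaacdfdddeae  e
   17  ebefbc$aaacdfdddeaeeba  a
   18  eebaebefbc$aaacdfdddea  a
   19  efbc$aaacdfdddeaeebaeb  b
   20  fbc$aaacdfdddeaeebaebe  e
   21  fdddeaeebaebefbc$aaacd  d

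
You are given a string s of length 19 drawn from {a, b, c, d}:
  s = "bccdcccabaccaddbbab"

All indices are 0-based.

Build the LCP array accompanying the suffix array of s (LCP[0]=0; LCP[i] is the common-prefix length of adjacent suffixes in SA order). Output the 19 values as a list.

rank | idx | suffix
   0 |  17 | ab
   1 |   7 | abaccaddbbab
   2 |   9 | accaddbbab
   3 |  12 | addbbab
   4 |  18 | b
   5 |  16 | bab
   6 |   8 | baccaddbbab
   7 |  15 | bbab
   8 |   0 | bccdcccabaccaddbbab
   9 |   6 | cabaccaddbbab
  10 |  11 | caddbbab
  11 |   5 | ccabaccaddbbab
  12 |  10 | ccaddbbab
  13 |   4 | cccabaccaddbbab
  14 |   1 | ccdcccabaccaddbbab
  15 |   2 | cdcccabaccaddbbab
  16 |  14 | dbbab
  17 |   3 | dcccabaccaddbbab
  18 |  13 | ddbbab

SA = [17, 7, 9, 12, 18, 16, 8, 15, 0, 6, 11, 5, 10, 4, 1, 2, 14, 3, 13]
i: (SA[i-1],SA[i]) lcp shared
  1: (17,7) 2 'ab'
  2: (7,9) 1 'a'
  3: (9,12) 1 'a'
  4: (12,18) 0 ''
  5: (18,16) 1 'b'
  6: (16,8) 2 'ba'
  7: (8,15) 1 'b'
  8: (15,0) 1 'b'
  9: (0,6) 0 ''
  10: (6,11) 2 'ca'
  11: (11,5) 1 'c'
  12: (5,10) 3 'cca'
  13: (10,4) 2 'cc'
  14: (4,1) 2 'cc'
  15: (1,2) 1 'c'
  16: (2,14) 0 ''
  17: (14,3) 1 'd'
  18: (3,13) 1 'd'

[0, 2, 1, 1, 0, 1, 2, 1, 1, 0, 2, 1, 3, 2, 2, 1, 0, 1, 1]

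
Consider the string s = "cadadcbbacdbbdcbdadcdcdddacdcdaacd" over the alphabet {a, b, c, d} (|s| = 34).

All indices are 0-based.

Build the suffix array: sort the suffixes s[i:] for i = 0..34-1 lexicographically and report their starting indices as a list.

sorted suffixes:
  #0 SA[0]=30  'aacd'
  #1 SA[1]=31  'acd'
  #2 SA[2]=8  'acdbbdcbdadcdcdddacdcdaacd'
  #3 SA[3]=25  'acdcdaacd'
  #4 SA[4]=1  'adadcbbacdbbdcbdadcdcdddacdcdaacd'
  #5 SA[5]=3  'adcbbacdbbdcbdadcdcdddacdcdaacd'
  #6 SA[6]=17  'adcdcdddacdcdaacd'
  #7 SA[7]=7  'bacdbbdcbdadcdcdddacdcdaacd'
  #8 SA[8]=6  'bbacdbbdcbdadcdcdddacdcdaacd'
  #9 SA[9]=11  'bbdcbdadcdcdddacdcdaacd'
  #10 SA[10]=15  'bdadcdcdddacdcdaacd'
  #11 SA[11]=12  'bdcbdadcdcdddacdcdaacd'
  #12 SA[12]=0  'cadadcbbacdbbdcbdadcdcdddacdcdaacd'
  #13 SA[13]=5  'cbbacdbbdcbdadcdcdddacdcdaacd'
  #14 SA[14]=14  'cbdadcdcdddacdcdaacd'
  #15 SA[15]=32  'cd'
  #16 SA[16]=28  'cdaacd'
  #17 SA[17]=9  'cdbbdcbdadcdcdddacdcdaacd'
  #18 SA[18]=26  'cdcdaacd'
  #19 SA[19]=19  'cdcdddacdcdaacd'
  #20 SA[20]=21  'cdddacdcdaacd'
  #21 SA[21]=33  'd'
  #22 SA[22]=29  'daacd'
  #23 SA[23]=24  'dacdcdaacd'
  #24 SA[24]=2  'dadcbbacdbbdcbdadcdcdddacdcdaacd'
  #25 SA[25]=16  'dadcdcdddacdcdaacd'
  #26 SA[26]=10  'dbbdcbdadcdcdddacdcdaacd'
  #27 SA[27]=4  'dcbbacdbbdcbdadcdcdddacdcdaacd'
  #28 SA[28]=13  'dcbdadcdcdddacdcdaacd'
  #29 SA[29]=27  'dcdaacd'
  #30 SA[30]=18  'dcdcdddacdcdaacd'
  #31 SA[31]=20  'dcdddacdcdaacd'
  #32 SA[32]=23  'ddacdcdaacd'
  #33 SA[33]=22  'dddacdcdaacd'

[30, 31, 8, 25, 1, 3, 17, 7, 6, 11, 15, 12, 0, 5, 14, 32, 28, 9, 26, 19, 21, 33, 29, 24, 2, 16, 10, 4, 13, 27, 18, 20, 23, 22]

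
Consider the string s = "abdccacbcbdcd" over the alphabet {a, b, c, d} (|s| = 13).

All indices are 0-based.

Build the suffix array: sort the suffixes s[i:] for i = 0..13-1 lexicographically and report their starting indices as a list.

rank | idx | suffix
   0 |   0 | abdccacbcbdcd
   1 |   5 | acbcbdcd
   2 |   7 | bcbdcd
   3 |   1 | bdccacbcbdcd
   4 |   9 | bdcd
   5 |   4 | cacbcbdcd
   6 |   6 | cbcbdcd
   7 |   8 | cbdcd
   8 |   3 | ccacbcbdcd
   9 |  11 | cd
  10 |  12 | d
  11 |   2 | dccacbcbdcd
  12 |  10 | dcd

[0, 5, 7, 1, 9, 4, 6, 8, 3, 11, 12, 2, 10]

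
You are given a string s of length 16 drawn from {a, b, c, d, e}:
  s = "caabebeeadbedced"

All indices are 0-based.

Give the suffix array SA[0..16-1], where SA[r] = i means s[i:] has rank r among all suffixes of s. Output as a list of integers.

[1, 2, 8, 3, 10, 5, 0, 13, 15, 9, 12, 7, 4, 14, 11, 6]

sorted suffixes:
  #0 SA[0]=1  'aabebeeadbedced'
  #1 SA[1]=2  'abebeeadbedced'
  #2 SA[2]=8  'adbedced'
  #3 SA[3]=3  'bebeeadbedced'
  #4 SA[4]=10  'bedced'
  #5 SA[5]=5  'beeadbedced'
  #6 SA[6]=0  'caabebeeadbedced'
  #7 SA[7]=13  'ced'
  #8 SA[8]=15  'd'
  #9 SA[9]=9  'dbedced'
  #10 SA[10]=12  'dced'
  #11 SA[11]=7  'eadbedced'
  #12 SA[12]=4  'ebeeadbedced'
  #13 SA[13]=14  'ed'
  #14 SA[14]=11  'edced'
  #15 SA[15]=6  'eeadbedced'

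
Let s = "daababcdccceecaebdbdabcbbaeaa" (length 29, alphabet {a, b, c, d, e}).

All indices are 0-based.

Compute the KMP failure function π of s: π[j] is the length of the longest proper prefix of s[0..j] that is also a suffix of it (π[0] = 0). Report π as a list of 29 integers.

[0, 0, 0, 0, 0, 0, 0, 1, 0, 0, 0, 0, 0, 0, 0, 0, 0, 1, 0, 1, 2, 0, 0, 0, 0, 0, 0, 0, 0]

π[0] = 0
j=1 s[j]='a': π[1]=0 (border '')
j=2 s[j]='a': π[2]=0 (border '')
j=3 s[j]='b': π[3]=0 (border '')
j=4 s[j]='a': π[4]=0 (border '')
j=5 s[j]='b': π[5]=0 (border '')
j=6 s[j]='c': π[6]=0 (border '')
j=7 s[j]='d': π[7]=1 (border 'd')
j=8 s[j]='c': k: 1→0; π[8]=0 (border '')
j=9 s[j]='c': π[9]=0 (border '')
j=10 s[j]='c': π[10]=0 (border '')
j=11 s[j]='e': π[11]=0 (border '')
j=12 s[j]='e': π[12]=0 (border '')
j=13 s[j]='c': π[13]=0 (border '')
j=14 s[j]='a': π[14]=0 (border '')
j=15 s[j]='e': π[15]=0 (border '')
j=16 s[j]='b': π[16]=0 (border '')
j=17 s[j]='d': π[17]=1 (border 'd')
j=18 s[j]='b': k: 1→0; π[18]=0 (border '')
j=19 s[j]='d': π[19]=1 (border 'd')
j=20 s[j]='a': π[20]=2 (border 'da')
j=21 s[j]='b': k: 2→0; π[21]=0 (border '')
j=22 s[j]='c': π[22]=0 (border '')
j=23 s[j]='b': π[23]=0 (border '')
j=24 s[j]='b': π[24]=0 (border '')
j=25 s[j]='a': π[25]=0 (border '')
j=26 s[j]='e': π[26]=0 (border '')
j=27 s[j]='a': π[27]=0 (border '')
j=28 s[j]='a': π[28]=0 (border '')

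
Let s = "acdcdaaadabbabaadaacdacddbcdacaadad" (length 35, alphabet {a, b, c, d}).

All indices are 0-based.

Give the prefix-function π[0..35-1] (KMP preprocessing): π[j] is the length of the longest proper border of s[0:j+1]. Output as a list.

[0, 0, 0, 0, 0, 1, 1, 1, 0, 1, 0, 0, 1, 0, 1, 1, 0, 1, 1, 2, 3, 1, 2, 3, 0, 0, 0, 0, 1, 2, 1, 1, 0, 1, 0]

π[0] = 0
j=1 s[j]='c': π[1]=0 (border '')
j=2 s[j]='d': π[2]=0 (border '')
j=3 s[j]='c': π[3]=0 (border '')
j=4 s[j]='d': π[4]=0 (border '')
j=5 s[j]='a': π[5]=1 (border 'a')
j=6 s[j]='a': k: 1→0; π[6]=1 (border 'a')
j=7 s[j]='a': k: 1→0; π[7]=1 (border 'a')
j=8 s[j]='d': k: 1→0; π[8]=0 (border '')
j=9 s[j]='a': π[9]=1 (border 'a')
j=10 s[j]='b': k: 1→0; π[10]=0 (border '')
j=11 s[j]='b': π[11]=0 (border '')
j=12 s[j]='a': π[12]=1 (border 'a')
j=13 s[j]='b': k: 1→0; π[13]=0 (border '')
j=14 s[j]='a': π[14]=1 (border 'a')
j=15 s[j]='a': k: 1→0; π[15]=1 (border 'a')
j=16 s[j]='d': k: 1→0; π[16]=0 (border '')
j=17 s[j]='a': π[17]=1 (border 'a')
j=18 s[j]='a': k: 1→0; π[18]=1 (border 'a')
j=19 s[j]='c': π[19]=2 (border 'ac')
j=20 s[j]='d': π[20]=3 (border 'acd')
j=21 s[j]='a': k: 3→0; π[21]=1 (border 'a')
j=22 s[j]='c': π[22]=2 (border 'ac')
j=23 s[j]='d': π[23]=3 (border 'acd')
j=24 s[j]='d': k: 3→0; π[24]=0 (border '')
j=25 s[j]='b': π[25]=0 (border '')
j=26 s[j]='c': π[26]=0 (border '')
j=27 s[j]='d': π[27]=0 (border '')
j=28 s[j]='a': π[28]=1 (border 'a')
j=29 s[j]='c': π[29]=2 (border 'ac')
j=30 s[j]='a': k: 2→0; π[30]=1 (border 'a')
j=31 s[j]='a': k: 1→0; π[31]=1 (border 'a')
j=32 s[j]='d': k: 1→0; π[32]=0 (border '')
j=33 s[j]='a': π[33]=1 (border 'a')
j=34 s[j]='d': k: 1→0; π[34]=0 (border '')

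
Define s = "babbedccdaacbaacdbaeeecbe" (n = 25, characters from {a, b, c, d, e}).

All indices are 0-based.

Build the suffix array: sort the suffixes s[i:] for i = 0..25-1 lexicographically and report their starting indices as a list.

sorted suffixes:
  #0 SA[0]=9  'aacbaacdbaeeecbe'
  #1 SA[1]=13  'aacdbaeeecbe'
  #2 SA[2]=1  'abbedccdaacbaacdbaeeecbe'
  #3 SA[3]=10  'acbaacdbaeeecbe'
  #4 SA[4]=14  'acdbaeeecbe'
  #5 SA[5]=18  'aeeecbe'
  #6 SA[6]=12  'baacdbaeeecbe'
  #7 SA[7]=0  'babbedccdaacbaacdbaeeecbe'
  #8 SA[8]=17  'baeeecbe'
  #9 SA[9]=2  'bbedccdaacbaacdbaeeecbe'
  #10 SA[10]=23  'be'
  #11 SA[11]=3  'bedccdaacbaacdbaeeecbe'
  #12 SA[12]=11  'cbaacdbaeeecbe'
  #13 SA[13]=22  'cbe'
  #14 SA[14]=6  'ccdaacbaacdbaeeecbe'
  #15 SA[15]=7  'cdaacbaacdbaeeecbe'
  #16 SA[16]=15  'cdbaeeecbe'
  #17 SA[17]=8  'daacbaacdbaeeecbe'
  #18 SA[18]=16  'dbaeeecbe'
  #19 SA[19]=5  'dccdaacbaacdbaeeecbe'
  #20 SA[20]=24  'e'
  #21 SA[21]=21  'ecbe'
  #22 SA[22]=4  'edccdaacbaacdbaeeecbe'
  #23 SA[23]=20  'eecbe'
  #24 SA[24]=19  'eeecbe'

[9, 13, 1, 10, 14, 18, 12, 0, 17, 2, 23, 3, 11, 22, 6, 7, 15, 8, 16, 5, 24, 21, 4, 20, 19]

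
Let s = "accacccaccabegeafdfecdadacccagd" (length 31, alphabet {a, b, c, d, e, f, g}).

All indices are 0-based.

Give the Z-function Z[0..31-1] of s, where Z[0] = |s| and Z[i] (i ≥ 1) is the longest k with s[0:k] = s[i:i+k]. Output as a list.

Z[0]=31
i=1: i≥r, start 0; Z[1]=0
i=2: i≥r, start 0; Z[2]=0
i=3: i≥r, start 0; Z[3]=3 grow→box=[3,6)
i=4: min(r-i=2, Z[1]=0)=0; Z[4]=0
i=5: min(r-i=1, Z[2]=0)=0; Z[5]=0
i=6: i≥r, start 0; Z[6]=0
i=7: i≥r, start 0; Z[7]=4 grow→box=[7,11)
i=8: min(r-i=3, Z[1]=0)=0; Z[8]=0
i=9: min(r-i=2, Z[2]=0)=0; Z[9]=0
i=10: min(r-i=1, Z[3]=3)=1; Z[10]=1
i=11: i≥r, start 0; Z[11]=0
i=12: i≥r, start 0; Z[12]=0
i=13: i≥r, start 0; Z[13]=0
i=14: i≥r, start 0; Z[14]=0
i=15: i≥r, start 0; Z[15]=1 grow→box=[15,16)
i=16: i≥r, start 0; Z[16]=0
i=17: i≥r, start 0; Z[17]=0
i=18: i≥r, start 0; Z[18]=0
i=19: i≥r, start 0; Z[19]=0
i=20: i≥r, start 0; Z[20]=0
i=21: i≥r, start 0; Z[21]=0
i=22: i≥r, start 0; Z[22]=1 grow→box=[22,23)
i=23: i≥r, start 0; Z[23]=0
i=24: i≥r, start 0; Z[24]=3 grow→box=[24,27)
i=25: min(r-i=2, Z[1]=0)=0; Z[25]=0
i=26: min(r-i=1, Z[2]=0)=0; Z[26]=0
i=27: i≥r, start 0; Z[27]=0
i=28: i≥r, start 0; Z[28]=1 grow→box=[28,29)
i=29: i≥r, start 0; Z[29]=0
i=30: i≥r, start 0; Z[30]=0

[31, 0, 0, 3, 0, 0, 0, 4, 0, 0, 1, 0, 0, 0, 0, 1, 0, 0, 0, 0, 0, 0, 1, 0, 3, 0, 0, 0, 1, 0, 0]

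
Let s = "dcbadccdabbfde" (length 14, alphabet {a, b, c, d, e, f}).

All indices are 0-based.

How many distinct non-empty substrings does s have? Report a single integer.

rank→(start, suffix):
  0 → (8, 'abbfde')
  1 → (3, 'adccdabbfde')
  2 → (2, 'badccdabbfde')
  3 → (9, 'bbfde')
  4 → (10, 'bfde')
  5 → (1, 'cbadccdabbfde')
  6 → (5, 'ccdabbfde')
  7 → (6, 'cdabbfde')
  8 → (7, 'dabbfde')
  9 → (0, 'dcbadccdabbfde')
  10 → (4, 'dccdabbfde')
  11 → (12, 'de')
  12 → (13, 'e')
  13 → (11, 'fde')

SA = [8, 3, 2, 9, 10, 1, 5, 6, 7, 0, 4, 12, 13, 11]
rank  pair      lcp
   1  s[8:],s[3:]  1  'a'
   2  s[3:],s[2:]  0  ''
   3  s[2:],s[9:]  1  'b'
   4  s[9:],s[10:]  1  'b'
   5  s[10:],s[1:]  0  ''
   6  s[1:],s[5:]  1  'c'
   7  s[5:],s[6:]  1  'c'
   8  s[6:],s[7:]  0  ''
   9  s[7:],s[0:]  1  'd'
  10  s[0:],s[4:]  2  'dc'
  11  s[4:],s[12:]  1  'd'
  12  s[12:],s[13:]  0  ''
  13  s[13:],s[11:]  0  ''

n(n+1)/2 = 14·15/2 = 105
Σ LCP = 0 + 1 + 0 + 1 + 1 + 0 + 1 + 1 + 0 + 1 + 2 + 1 + 0 + 0 = 9
distinct = 105 − 9 = 96

96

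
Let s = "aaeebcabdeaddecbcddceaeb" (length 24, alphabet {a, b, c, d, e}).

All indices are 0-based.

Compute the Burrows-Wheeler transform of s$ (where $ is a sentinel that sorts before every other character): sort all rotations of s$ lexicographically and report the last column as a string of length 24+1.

rank  rotation                   last
    0  $aaeebcabdeaddecbcddceaeb  b
    1  aaeebcabdeaddecbcddceaeb$  $
    2  abdeaddecbcddceaeb$aaeebc  c
    3  addecbcddceaeb$aaeebcabde  e
    4  aeb$aaeebcabdeaddecbcddce  e
    5  aeebcabdeaddecbcddceaeb$a  a
    6  b$aaeebcabdeaddecbcddceae  e
    7  bcabdeaddecbcddceaeb$aaee  e
    8  bcddceaeb$aaeebcabdeaddec  c
    9  bdeaddecbcddceaeb$aaeebca  a
   10  cabdeaddecbcddceaeb$aaeeb  b
   11  cbcddceaeb$aaeebcabdeadde  e
   12  cddceaeb$aaeebcabdeaddecb  b
   13  ceaeb$aaeebcabdeaddecbcdd  d
   14  dceaeb$aaeebcabdeaddecbcd  d
   15  ddceaeb$aaeebcabdeaddecbc  c
   16  ddecbcddceaeb$aaeebcabdea  a
   17  deaddecbcddceaeb$aaeebcab  b
   18  decbcddceaeb$aaeebcabdead  d
   19  eaddecbcddceaeb$aaeebcabd  d
   20  eaeb$aaeebcabdeaddecbcddc  c
   21  eb$aaeebcabdeaddecbcddcea  a
   22  ebcabdeaddecbcddceaeb$aae  e
   23  ecbcddceaeb$aaeebcabdeadd  d
   24  eebcabdeaddecbcddceaeb$aa  a

b$ceeaeecabebddcabddcaeda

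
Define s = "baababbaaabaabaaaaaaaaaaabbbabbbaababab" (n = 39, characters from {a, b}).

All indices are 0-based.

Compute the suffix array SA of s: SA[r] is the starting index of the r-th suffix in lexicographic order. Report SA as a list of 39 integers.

[14, 15, 16, 17, 18, 19, 20, 21, 7, 22, 11, 8, 32, 1, 23, 37, 12, 9, 35, 33, 2, 4, 28, 24, 38, 13, 6, 10, 31, 0, 36, 34, 3, 27, 5, 30, 26, 29, 25]

rank | idx | suffix
   0 |  14 | aaaaaaaaaaabbbabbbaababab
   1 |  15 | aaaaaaaaaabbbabbbaababab
   2 |  16 | aaaaaaaaabbbabbbaababab
   3 |  17 | aaaaaaaabbbabbbaababab
   4 |  18 | aaaaaaabbbabbbaababab
   5 |  19 | aaaaaabbbabbbaababab
   6 |  20 | aaaaabbbabbbaababab
   7 |  21 | aaaabbbabbbaababab
   8 |   7 | aaabaabaaaaaaaaaaabbbabbbaababab
   9 |  22 | aaabbbabbbaababab
  10 |  11 | aabaaaaaaaaaaabbbabbbaababab
  11 |   8 | aabaabaaaaaaaaaaabbbabbbaababab
  12 |  32 | aababab
  13 |   1 | aababbaaabaabaaaaaaaaaaabbbabbbaababab
  14 |  23 | aabbbabbbaababab
  15 |  37 | ab
  16 |  12 | abaaaaaaaaaaabbbabbbaababab
  17 |   9 | abaabaaaaaaaaaaabbbabbbaababab
  18 |  35 | abab
  19 |  33 | ababab
  20 |   2 | ababbaaabaabaaaaaaaaaaabbbabbbaababab
  21 |   4 | abbaaabaabaaaaaaaaaaabbbabbbaababab
  22 |  28 | abbbaababab
  23 |  24 | abbbabbbaababab
  24 |  38 | b
  25 |  13 | baaaaaaaaaaabbbabbbaababab
  26 |   6 | baaabaabaaaaaaaaaaabbbabbbaababab
  27 |  10 | baabaaaaaaaaaaabbbabbbaababab
  28 |  31 | baababab
  29 |   0 | baababbaaabaabaaaaaaaaaaabbbabbbaababab
  30 |  36 | bab
  31 |  34 | babab
  32 |   3 | babbaaabaabaaaaaaaaaaabbbabbbaababab
  33 |  27 | babbbaababab
  34 |   5 | bbaaabaabaaaaaaaaaaabbbabbbaababab
  35 |  30 | bbaababab
  36 |  26 | bbabbbaababab
  37 |  29 | bbbaababab
  38 |  25 | bbbabbbaababab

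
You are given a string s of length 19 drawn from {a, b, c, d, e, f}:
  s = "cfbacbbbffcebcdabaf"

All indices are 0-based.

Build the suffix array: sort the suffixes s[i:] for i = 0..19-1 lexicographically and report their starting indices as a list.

rank | idx | suffix
   0 |  15 | abaf
   1 |   3 | acbbbffcebcdabaf
   2 |  17 | af
   3 |   2 | bacbbbffcebcdabaf
   4 |  16 | baf
   5 |   5 | bbbffcebcdabaf
   6 |   6 | bbffcebcdabaf
   7 |  12 | bcdabaf
   8 |   7 | bffcebcdabaf
   9 |   4 | cbbbffcebcdabaf
  10 |  13 | cdabaf
  11 |  10 | cebcdabaf
  12 |   0 | cfbacbbbffcebcdabaf
  13 |  14 | dabaf
  14 |  11 | ebcdabaf
  15 |  18 | f
  16 |   1 | fbacbbbffcebcdabaf
  17 |   9 | fcebcdabaf
  18 |   8 | ffcebcdabaf

[15, 3, 17, 2, 16, 5, 6, 12, 7, 4, 13, 10, 0, 14, 11, 18, 1, 9, 8]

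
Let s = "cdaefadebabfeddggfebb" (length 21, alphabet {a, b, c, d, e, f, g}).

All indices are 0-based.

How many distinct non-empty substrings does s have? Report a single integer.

215

rank | idx | suffix
   0 |   9 | abfeddggfebb
   1 |   5 | adebabfeddggfebb
   2 |   2 | aefadebabfeddggfebb
   3 |  20 | b
   4 |   8 | babfeddggfebb
   5 |  19 | bb
   6 |  10 | bfeddggfebb
   7 |   0 | cdaefadebabfeddggfebb
   8 |   1 | daefadebabfeddggfebb
   9 |  13 | ddggfebb
  10 |   6 | debabfeddggfebb
  11 |  14 | dggfebb
  12 |   7 | ebabfeddggfebb
  13 |  18 | ebb
  14 |  12 | eddggfebb
  15 |   3 | efadebabfeddggfebb
  16 |   4 | fadebabfeddggfebb
  17 |  17 | febb
  18 |  11 | feddggfebb
  19 |  16 | gfebb
  20 |  15 | ggfebb

SA = [9, 5, 2, 20, 8, 19, 10, 0, 1, 13, 6, 14, 7, 18, 12, 3, 4, 17, 11, 16, 15]
i: (SA[i-1],SA[i]) lcp shared
  1: (9,5) 1 'a'
  2: (5,2) 1 'a'
  3: (2,20) 0 ''
  4: (20,8) 1 'b'
  5: (8,19) 1 'b'
  6: (19,10) 1 'b'
  7: (10,0) 0 ''
  8: (0,1) 0 ''
  9: (1,13) 1 'd'
  10: (13,6) 1 'd'
  11: (6,14) 1 'd'
  12: (14,7) 0 ''
  13: (7,18) 2 'eb'
  14: (18,12) 1 'e'
  15: (12,3) 1 'e'
  16: (3,4) 0 ''
  17: (4,17) 1 'f'
  18: (17,11) 2 'fe'
  19: (11,16) 0 ''
  20: (16,15) 1 'g'

n(n+1)/2 = 21·22/2 = 231
Σ LCP = 0 + 1 + 1 + 0 + 1 + 1 + 1 + 0 + 0 + 1 + 1 + 1 + 0 + 2 + 1 + 1 + 0 + 1 + 2 + 0 + 1 = 16
distinct = 231 − 16 = 215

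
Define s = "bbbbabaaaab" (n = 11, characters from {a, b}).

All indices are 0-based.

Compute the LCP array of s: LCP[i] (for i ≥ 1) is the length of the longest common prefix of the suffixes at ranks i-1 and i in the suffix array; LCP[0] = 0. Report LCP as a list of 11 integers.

sorted suffixes:
  #0 SA[0]=6  'aaaab'
  #1 SA[1]=7  'aaab'
  #2 SA[2]=8  'aab'
  #3 SA[3]=9  'ab'
  #4 SA[4]=4  'abaaaab'
  #5 SA[5]=10  'b'
  #6 SA[6]=5  'baaaab'
  #7 SA[7]=3  'babaaaab'
  #8 SA[8]=2  'bbabaaaab'
  #9 SA[9]=1  'bbbabaaaab'
  #10 SA[10]=0  'bbbbabaaaab'

SA = [6, 7, 8, 9, 4, 10, 5, 3, 2, 1, 0]
rank  pair      lcp
   1  s[6:],s[7:]  3  'aaa'
   2  s[7:],s[8:]  2  'aa'
   3  s[8:],s[9:]  1  'a'
   4  s[9:],s[4:]  2  'ab'
   5  s[4:],s[10:]  0  ''
   6  s[10:],s[5:]  1  'b'
   7  s[5:],s[3:]  2  'ba'
   8  s[3:],s[2:]  1  'b'
   9  s[2:],s[1:]  2  'bb'
  10  s[1:],s[0:]  3  'bbb'

[0, 3, 2, 1, 2, 0, 1, 2, 1, 2, 3]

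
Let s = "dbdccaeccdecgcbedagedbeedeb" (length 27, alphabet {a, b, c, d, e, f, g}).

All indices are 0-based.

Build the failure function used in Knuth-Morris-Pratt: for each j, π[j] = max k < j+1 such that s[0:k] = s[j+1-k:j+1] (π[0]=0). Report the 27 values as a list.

π[0] = 0
j=1 s[j]='b': π[1]=0 (border '')
j=2 s[j]='d': π[2]=1 (border 'd')
j=3 s[j]='c': k: 1→0; π[3]=0 (border '')
j=4 s[j]='c': π[4]=0 (border '')
j=5 s[j]='a': π[5]=0 (border '')
j=6 s[j]='e': π[6]=0 (border '')
j=7 s[j]='c': π[7]=0 (border '')
j=8 s[j]='c': π[8]=0 (border '')
j=9 s[j]='d': π[9]=1 (border 'd')
j=10 s[j]='e': k: 1→0; π[10]=0 (border '')
j=11 s[j]='c': π[11]=0 (border '')
j=12 s[j]='g': π[12]=0 (border '')
j=13 s[j]='c': π[13]=0 (border '')
j=14 s[j]='b': π[14]=0 (border '')
j=15 s[j]='e': π[15]=0 (border '')
j=16 s[j]='d': π[16]=1 (border 'd')
j=17 s[j]='a': k: 1→0; π[17]=0 (border '')
j=18 s[j]='g': π[18]=0 (border '')
j=19 s[j]='e': π[19]=0 (border '')
j=20 s[j]='d': π[20]=1 (border 'd')
j=21 s[j]='b': π[21]=2 (border 'db')
j=22 s[j]='e': k: 2→0; π[22]=0 (border '')
j=23 s[j]='e': π[23]=0 (border '')
j=24 s[j]='d': π[24]=1 (border 'd')
j=25 s[j]='e': k: 1→0; π[25]=0 (border '')
j=26 s[j]='b': π[26]=0 (border '')

[0, 0, 1, 0, 0, 0, 0, 0, 0, 1, 0, 0, 0, 0, 0, 0, 1, 0, 0, 0, 1, 2, 0, 0, 1, 0, 0]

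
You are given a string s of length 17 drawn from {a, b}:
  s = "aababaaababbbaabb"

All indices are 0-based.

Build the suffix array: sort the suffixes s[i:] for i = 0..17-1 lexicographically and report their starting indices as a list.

[5, 0, 6, 13, 3, 1, 7, 14, 9, 16, 4, 12, 2, 8, 15, 11, 10]

sorted suffixes:
  #0 SA[0]=5  'aaababbbaabb'
  #1 SA[1]=0  'aababaaababbbaabb'
  #2 SA[2]=6  'aababbbaabb'
  #3 SA[3]=13  'aabb'
  #4 SA[4]=3  'abaaababbbaabb'
  #5 SA[5]=1  'ababaaababbbaabb'
  #6 SA[6]=7  'ababbbaabb'
  #7 SA[7]=14  'abb'
  #8 SA[8]=9  'abbbaabb'
  #9 SA[9]=16  'b'
  #10 SA[10]=4  'baaababbbaabb'
  #11 SA[11]=12  'baabb'
  #12 SA[12]=2  'babaaababbbaabb'
  #13 SA[13]=8  'babbbaabb'
  #14 SA[14]=15  'bb'
  #15 SA[15]=11  'bbaabb'
  #16 SA[16]=10  'bbbaabb'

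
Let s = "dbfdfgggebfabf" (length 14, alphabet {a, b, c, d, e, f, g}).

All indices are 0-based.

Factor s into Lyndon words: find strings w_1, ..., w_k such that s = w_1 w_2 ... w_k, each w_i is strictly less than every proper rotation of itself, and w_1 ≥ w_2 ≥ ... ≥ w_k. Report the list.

emit factor 1: 'd' (i=0, period=1)
emit factor 2: 'bfdfggge' (i=1, period=8)
emit factor 3: 'bf' (i=9, period=2)
emit factor 4: 'abf' (i=11, period=3)

["d", "bfdfggge", "bf", "abf"]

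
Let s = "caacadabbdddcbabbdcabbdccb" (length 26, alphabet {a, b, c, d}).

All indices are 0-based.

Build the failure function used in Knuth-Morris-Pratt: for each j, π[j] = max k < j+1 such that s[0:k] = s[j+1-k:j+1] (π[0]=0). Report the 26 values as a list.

[0, 0, 0, 1, 2, 0, 0, 0, 0, 0, 0, 0, 1, 0, 0, 0, 0, 0, 1, 2, 0, 0, 0, 1, 1, 0]

π[0] = 0
j=1 s[j]='a': π[1]=0 (border '')
j=2 s[j]='a': π[2]=0 (border '')
j=3 s[j]='c': π[3]=1 (border 'c')
j=4 s[j]='a': π[4]=2 (border 'ca')
j=5 s[j]='d': k: 2→0; π[5]=0 (border '')
j=6 s[j]='a': π[6]=0 (border '')
j=7 s[j]='b': π[7]=0 (border '')
j=8 s[j]='b': π[8]=0 (border '')
j=9 s[j]='d': π[9]=0 (border '')
j=10 s[j]='d': π[10]=0 (border '')
j=11 s[j]='d': π[11]=0 (border '')
j=12 s[j]='c': π[12]=1 (border 'c')
j=13 s[j]='b': k: 1→0; π[13]=0 (border '')
j=14 s[j]='a': π[14]=0 (border '')
j=15 s[j]='b': π[15]=0 (border '')
j=16 s[j]='b': π[16]=0 (border '')
j=17 s[j]='d': π[17]=0 (border '')
j=18 s[j]='c': π[18]=1 (border 'c')
j=19 s[j]='a': π[19]=2 (border 'ca')
j=20 s[j]='b': k: 2→0; π[20]=0 (border '')
j=21 s[j]='b': π[21]=0 (border '')
j=22 s[j]='d': π[22]=0 (border '')
j=23 s[j]='c': π[23]=1 (border 'c')
j=24 s[j]='c': k: 1→0; π[24]=1 (border 'c')
j=25 s[j]='b': k: 1→0; π[25]=0 (border '')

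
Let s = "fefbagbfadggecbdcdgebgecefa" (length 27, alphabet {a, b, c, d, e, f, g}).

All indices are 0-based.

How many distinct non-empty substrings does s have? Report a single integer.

sorted suffixes:
  #0 SA[0]=26  'a'
  #1 SA[1]=8  'adggecbdcdgebgecefa'
  #2 SA[2]=4  'agbfadggecbdcdgebgecefa'
  #3 SA[3]=3  'bagbfadggecbdcdgebgecefa'
  #4 SA[4]=14  'bdcdgebgecefa'
  #5 SA[5]=6  'bfadggecbdcdgebgecefa'
  #6 SA[6]=20  'bgecefa'
  #7 SA[7]=13  'cbdcdgebgecefa'
  #8 SA[8]=16  'cdgebgecefa'
  #9 SA[9]=23  'cefa'
  #10 SA[10]=15  'dcdgebgecefa'
  #11 SA[11]=17  'dgebgecefa'
  #12 SA[12]=9  'dggecbdcdgebgecefa'
  #13 SA[13]=19  'ebgecefa'
  #14 SA[14]=12  'ecbdcdgebgecefa'
  #15 SA[15]=22  'ecefa'
  #16 SA[16]=24  'efa'
  #17 SA[17]=1  'efbagbfadggecbdcdgebgecefa'
  #18 SA[18]=25  'fa'
  #19 SA[19]=7  'fadggecbdcdgebgecefa'
  #20 SA[20]=2  'fbagbfadggecbdcdgebgecefa'
  #21 SA[21]=0  'fefbagbfadggecbdcdgebgecefa'
  #22 SA[22]=5  'gbfadggecbdcdgebgecefa'
  #23 SA[23]=18  'gebgecefa'
  #24 SA[24]=11  'gecbdcdgebgecefa'
  #25 SA[25]=21  'gecefa'
  #26 SA[26]=10  'ggecbdcdgebgecefa'

SA = [26, 8, 4, 3, 14, 6, 20, 13, 16, 23, 15, 17, 9, 19, 12, 22, 24, 1, 25, 7, 2, 0, 5, 18, 11, 21, 10]
i: (SA[i-1],SA[i]) lcp shared
  1: (26,8) 1 'a'
  2: (8,4) 1 'a'
  3: (4,3) 0 ''
  4: (3,14) 1 'b'
  5: (14,6) 1 'b'
  6: (6,20) 1 'b'
  7: (20,13) 0 ''
  8: (13,16) 1 'c'
  9: (16,23) 1 'c'
  10: (23,15) 0 ''
  11: (15,17) 1 'd'
  12: (17,9) 2 'dg'
  13: (9,19) 0 ''
  14: (19,12) 1 'e'
  15: (12,22) 2 'ec'
  16: (22,24) 1 'e'
  17: (24,1) 2 'ef'
  18: (1,25) 0 ''
  19: (25,7) 2 'fa'
  20: (7,2) 1 'f'
  21: (2,0) 1 'f'
  22: (0,5) 0 ''
  23: (5,18) 1 'g'
  24: (18,11) 2 'ge'
  25: (11,21) 3 'gec'
  26: (21,10) 1 'g'

n(n+1)/2 = 27·28/2 = 378
Σ LCP = 0 + 1 + 1 + 0 + 1 + 1 + 1 + 0 + 1 + 1 + 0 + 1 + 2 + 0 + 1 + 2 + 1 + 2 + 0 + 2 + 1 + 1 + 0 + 1 + 2 + 3 + 1 = 27
distinct = 378 − 27 = 351

351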